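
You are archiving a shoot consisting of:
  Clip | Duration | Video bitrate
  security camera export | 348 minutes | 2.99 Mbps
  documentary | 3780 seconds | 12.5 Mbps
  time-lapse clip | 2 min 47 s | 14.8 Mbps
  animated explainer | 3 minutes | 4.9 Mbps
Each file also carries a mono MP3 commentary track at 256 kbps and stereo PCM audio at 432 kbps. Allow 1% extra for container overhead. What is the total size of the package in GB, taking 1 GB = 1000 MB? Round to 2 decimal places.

Audio total: 256 + 432 = 688 kbps = 0.688 Mbps.
security camera export: 3.678 Mbps × 20880 s × 1.01 = 77564.6 Mb
documentary: 13.188 Mbps × 3780 s × 1.01 = 50349.1 Mb
time-lapse clip: 15.488 Mbps × 167 s × 1.01 = 2612.4 Mb
animated explainer: 5.588 Mbps × 180 s × 1.01 = 1015.9 Mb
Total: 131542.0 Mb = 16442.8 MB.
= 16.44 GB.

16.44 GB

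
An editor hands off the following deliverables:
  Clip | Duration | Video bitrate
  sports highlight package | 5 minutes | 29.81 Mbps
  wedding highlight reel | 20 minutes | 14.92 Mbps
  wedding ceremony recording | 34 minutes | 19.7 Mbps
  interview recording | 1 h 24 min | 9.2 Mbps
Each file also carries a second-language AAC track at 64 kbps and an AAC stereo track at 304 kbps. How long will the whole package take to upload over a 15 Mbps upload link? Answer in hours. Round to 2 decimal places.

Audio total: 64 + 304 = 368 kbps = 0.368 Mbps.
sports highlight package: 30.178 Mbps × 300 s = 9053.4 Mb
wedding highlight reel: 15.288 Mbps × 1200 s = 18345.6 Mb
wedding ceremony recording: 20.068 Mbps × 2040 s = 40938.7 Mb
interview recording: 9.568 Mbps × 5040 s = 48222.7 Mb
Total: 116560.4 Mb = 14570.1 MB.
At 15 Mbps: 116560.4 / 15 = 7771 s ≈ 2.16 hours.

2.16 hours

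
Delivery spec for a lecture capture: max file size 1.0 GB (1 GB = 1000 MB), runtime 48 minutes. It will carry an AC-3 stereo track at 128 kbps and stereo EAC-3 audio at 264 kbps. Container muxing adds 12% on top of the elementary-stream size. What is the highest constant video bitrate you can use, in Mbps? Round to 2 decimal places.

2.09 Mbps

Budget: 1.0 GB = 8000.0 Mb.
Stream payload after overhead: 8000.0 / 1.12 = 7142.9 Mb.
48 min = 2880 s
Total bitrate budget: 7142.9 Mb / 2880 s = 2.480 Mbps.
Audio total: 128 + 264 = 392 kbps = 0.392 Mbps.
Video: 2.480 − 0.392 = 2.088 Mbps.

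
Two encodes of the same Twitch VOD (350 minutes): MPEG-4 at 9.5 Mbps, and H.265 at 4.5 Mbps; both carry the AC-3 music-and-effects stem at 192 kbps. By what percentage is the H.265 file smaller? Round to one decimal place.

51.6%

350 min = 21000 s
Audio: 192 kbps = 0.192 Mbps.
MPEG-4: 9.692 Mbps × 21000 s = 203532.0 Mb = 23.694 GiB.
H.265: 4.692 Mbps × 21000 s = 98532.0 Mb = 11.471 GiB.
Reduction: (1 − 11.471/23.694) × 100 = 51.59%.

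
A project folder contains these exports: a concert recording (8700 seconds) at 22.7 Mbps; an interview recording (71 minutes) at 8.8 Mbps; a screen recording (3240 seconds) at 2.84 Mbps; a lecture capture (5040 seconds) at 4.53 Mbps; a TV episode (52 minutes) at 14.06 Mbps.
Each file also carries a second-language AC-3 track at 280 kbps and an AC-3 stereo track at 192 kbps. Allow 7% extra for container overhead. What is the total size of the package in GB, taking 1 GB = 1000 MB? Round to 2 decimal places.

Audio total: 280 + 192 = 472 kbps = 0.472 Mbps.
concert recording: 23.172 Mbps × 8700 s × 1.07 = 215708.1 Mb
interview recording: 9.272 Mbps × 4260 s × 1.07 = 42263.6 Mb
screen recording: 3.312 Mbps × 3240 s × 1.07 = 11482.0 Mb
lecture capture: 5.002 Mbps × 5040 s × 1.07 = 26974.8 Mb
TV episode: 14.532 Mbps × 3120 s × 1.07 = 48513.6 Mb
Total: 344942.2 Mb = 43117.8 MB.
= 43.12 GB.

43.12 GB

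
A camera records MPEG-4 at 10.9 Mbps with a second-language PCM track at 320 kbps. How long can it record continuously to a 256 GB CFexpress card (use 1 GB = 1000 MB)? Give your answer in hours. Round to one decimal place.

50.7 hours

Audio: 320 kbps = 0.320 Mbps.
Total bitrate: 10.9 + 0.320 = 11.220 Mbps.
Capacity: 256 GB = 2,048,000 Mb.
Recording time: 2,048,000 / 11.220 = 182,531 s ≈ 50.7 hours.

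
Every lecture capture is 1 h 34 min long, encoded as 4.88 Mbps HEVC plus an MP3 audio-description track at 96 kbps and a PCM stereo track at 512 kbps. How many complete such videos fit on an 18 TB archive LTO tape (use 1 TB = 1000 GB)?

1 h 34 min = 94 min = 5640 s
Audio total: 96 + 512 = 608 kbps = 0.608 Mbps.
Total bitrate: 5.488 Mbps.
Per item: 5.488 Mbps × 5640 s = 30,952 Mb = 3,869 MB.
Capacity: 18 TB = 144,000,000 Mb; 4652.32 items → 4652 complete.

4652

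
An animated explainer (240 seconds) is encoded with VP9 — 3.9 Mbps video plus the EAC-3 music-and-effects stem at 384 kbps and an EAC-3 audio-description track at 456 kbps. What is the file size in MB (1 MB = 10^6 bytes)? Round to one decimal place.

Audio total: 384 + 456 = 840 kbps = 0.840 Mbps.
Total bitrate: 3.9 + 0.840 = 4.740 Mbps.
Stream data: 4.740 Mbps × 240 s = 1137.6 Mb.
1,138 Mb ÷ 8 = 142.2 MB → 142.2 MB.

142.2 MB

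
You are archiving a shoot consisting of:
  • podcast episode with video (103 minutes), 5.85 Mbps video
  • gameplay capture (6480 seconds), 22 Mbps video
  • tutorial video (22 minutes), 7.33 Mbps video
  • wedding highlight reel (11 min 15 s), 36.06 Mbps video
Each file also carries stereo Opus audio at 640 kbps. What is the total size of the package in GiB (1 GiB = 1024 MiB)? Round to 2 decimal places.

25.86 GiB

Audio: 640 kbps = 0.640 Mbps.
podcast episode with video: 6.490 Mbps × 6180 s = 40108.2 Mb
gameplay capture: 22.640 Mbps × 6480 s = 146707.2 Mb
tutorial video: 7.970 Mbps × 1320 s = 10520.4 Mb
wedding highlight reel: 36.700 Mbps × 675 s = 24772.5 Mb
Total: 222108.3 Mb = 27763.5 MB.
= 25.86 GiB.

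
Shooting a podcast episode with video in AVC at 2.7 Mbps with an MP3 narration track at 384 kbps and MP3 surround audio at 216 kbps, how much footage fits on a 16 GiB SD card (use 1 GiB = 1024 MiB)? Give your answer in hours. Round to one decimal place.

11.6 hours

Audio total: 384 + 216 = 600 kbps = 0.600 Mbps.
Total bitrate: 2.7 + 0.600 = 3.300 Mbps.
Capacity: 16 GiB = 137,439 Mb.
Recording time: 137,439 / 3.300 = 41,648 s ≈ 11.6 hours.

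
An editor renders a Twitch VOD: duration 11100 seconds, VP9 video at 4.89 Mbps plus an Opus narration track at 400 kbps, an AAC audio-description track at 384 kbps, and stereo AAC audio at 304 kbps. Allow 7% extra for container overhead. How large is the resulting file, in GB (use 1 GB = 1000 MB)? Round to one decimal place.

8.9 GB

Audio total: 400 + 384 + 304 = 1088 kbps = 1.088 Mbps.
Total bitrate: 4.89 + 1.088 = 5.978 Mbps.
Stream data: 5.978 Mbps × 11100 s = 66355.8 Mb.
With 7% container overhead: ×1.07.
71,001 Mb ÷ 8 = 8,875 MB → 8.875 GB.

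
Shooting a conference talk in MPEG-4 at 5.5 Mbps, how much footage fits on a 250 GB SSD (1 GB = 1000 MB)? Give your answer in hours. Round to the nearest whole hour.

101 hours

Capacity: 250 GB = 2,000,000 Mb.
Recording time: 2,000,000 / 5.500 = 363,636 s ≈ 101 hours.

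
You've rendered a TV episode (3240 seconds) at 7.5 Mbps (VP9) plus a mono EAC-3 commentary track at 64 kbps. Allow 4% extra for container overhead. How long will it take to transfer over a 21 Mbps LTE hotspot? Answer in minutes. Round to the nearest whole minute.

20 minutes

Audio: 64 kbps = 0.064 Mbps.
Total bitrate: 7.564 Mbps.
File: 7.564 Mbps × 3240 s = 24507.4 Mb.
With 4% container overhead: ×1.04. → 25487.7 Mb.
At 21 Mbps: 25487.7 / 21 = 1213.7 s ≈ 20.2 minutes.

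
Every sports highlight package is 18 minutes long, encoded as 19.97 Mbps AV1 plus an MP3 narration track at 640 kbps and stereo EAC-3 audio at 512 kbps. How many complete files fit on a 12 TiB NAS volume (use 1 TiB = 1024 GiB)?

4627

18 min = 1080 s
Audio total: 640 + 512 = 1152 kbps = 1.152 Mbps.
Total bitrate: 21.122 Mbps.
Per item: 21.122 Mbps × 1080 s = 22,812 Mb = 2,851 MB.
Capacity: 12 TiB = 105,553,116 Mb; 4627.14 items → 4627 complete.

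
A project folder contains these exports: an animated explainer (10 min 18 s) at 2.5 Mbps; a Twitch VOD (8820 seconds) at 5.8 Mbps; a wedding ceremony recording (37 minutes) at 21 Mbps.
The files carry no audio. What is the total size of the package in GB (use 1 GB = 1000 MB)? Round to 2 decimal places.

12.42 GB

animated explainer: 2.500 Mbps × 618 s = 1545.0 Mb
Twitch VOD: 5.800 Mbps × 8820 s = 51156.0 Mb
wedding ceremony recording: 21.000 Mbps × 2220 s = 46620.0 Mb
Total: 99321.0 Mb = 12415.1 MB.
= 12.42 GB.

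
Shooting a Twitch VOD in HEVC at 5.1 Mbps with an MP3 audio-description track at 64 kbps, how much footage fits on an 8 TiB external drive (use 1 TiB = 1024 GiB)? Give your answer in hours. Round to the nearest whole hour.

3785 hours

Audio: 64 kbps = 0.064 Mbps.
Total bitrate: 5.1 + 0.064 = 5.164 Mbps.
Capacity: 8 TiB = 70,368,744 Mb.
Recording time: 70,368,744 / 5.164 = 13,626,790 s ≈ 3,785 hours.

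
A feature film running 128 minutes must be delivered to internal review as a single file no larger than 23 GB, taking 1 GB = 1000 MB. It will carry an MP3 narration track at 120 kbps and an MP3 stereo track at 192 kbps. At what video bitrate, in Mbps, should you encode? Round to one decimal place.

23.6 Mbps

Budget: 23 GB = 184000.0 Mb.
128 min = 7680 s
Total bitrate budget: 184000.0 Mb / 7680 s = 23.958 Mbps.
Audio total: 120 + 192 = 312 kbps = 0.312 Mbps.
Video: 23.958 − 0.312 = 23.646 Mbps.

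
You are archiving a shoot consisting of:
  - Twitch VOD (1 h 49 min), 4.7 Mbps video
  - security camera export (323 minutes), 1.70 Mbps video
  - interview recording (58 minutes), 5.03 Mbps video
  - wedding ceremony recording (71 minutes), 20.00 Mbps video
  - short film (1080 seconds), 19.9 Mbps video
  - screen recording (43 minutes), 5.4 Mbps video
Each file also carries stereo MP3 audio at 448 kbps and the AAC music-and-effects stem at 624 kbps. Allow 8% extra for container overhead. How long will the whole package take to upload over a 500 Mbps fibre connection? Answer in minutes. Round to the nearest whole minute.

Audio total: 448 + 624 = 1072 kbps = 1.072 Mbps.
Twitch VOD: 5.772 Mbps × 6540 s × 1.08 = 40768.8 Mb
security camera export: 2.772 Mbps × 19380 s × 1.08 = 58019.1 Mb
interview recording: 6.102 Mbps × 3480 s × 1.08 = 22933.8 Mb
wedding ceremony recording: 21.072 Mbps × 4260 s × 1.08 = 96948.1 Mb
short film: 20.972 Mbps × 1080 s × 1.08 = 24461.7 Mb
screen recording: 6.472 Mbps × 2580 s × 1.08 = 18033.6 Mb
Total: 261165.0 Mb = 32645.6 MB.
At 500 Mbps: 261165.0 / 500 = 522 s ≈ 8.71 minutes.

9 minutes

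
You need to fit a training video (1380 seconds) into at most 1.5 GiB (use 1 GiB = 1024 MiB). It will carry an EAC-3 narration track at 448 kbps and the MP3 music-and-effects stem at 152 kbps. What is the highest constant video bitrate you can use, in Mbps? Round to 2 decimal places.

8.74 Mbps

Budget: 1.5 GiB = 12884.9 Mb.
Total bitrate budget: 12884.9 Mb / 1380 s = 9.337 Mbps.
Audio total: 448 + 152 = 600 kbps = 0.600 Mbps.
Video: 9.337 − 0.600 = 8.737 Mbps.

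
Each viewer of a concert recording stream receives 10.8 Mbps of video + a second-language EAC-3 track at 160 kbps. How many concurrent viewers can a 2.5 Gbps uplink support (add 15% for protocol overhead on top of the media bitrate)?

198

Audio: 160 kbps = 0.160 Mbps.
Per-viewer media rate: 10.960 Mbps.
On the wire with 15% overhead: 12.604 Mbps.
2.5 Gbps = 2,500 Mbps; 2,500 / 12.604 = 198.35 → 198 viewers.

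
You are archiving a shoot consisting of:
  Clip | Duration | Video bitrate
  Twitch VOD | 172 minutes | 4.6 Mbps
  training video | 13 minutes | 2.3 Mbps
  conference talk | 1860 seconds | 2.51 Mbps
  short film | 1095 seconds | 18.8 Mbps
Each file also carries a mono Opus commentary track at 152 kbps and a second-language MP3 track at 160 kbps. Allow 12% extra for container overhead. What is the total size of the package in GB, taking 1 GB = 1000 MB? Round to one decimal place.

Audio total: 152 + 160 = 312 kbps = 0.312 Mbps.
Twitch VOD: 4.912 Mbps × 10320 s × 1.12 = 56774.9 Mb
training video: 2.612 Mbps × 780 s × 1.12 = 2281.8 Mb
conference talk: 2.822 Mbps × 1860 s × 1.12 = 5878.8 Mb
short film: 19.112 Mbps × 1095 s × 1.12 = 23439.0 Mb
Total: 88374.5 Mb = 11046.8 MB.
= 11.05 GB.

11.0 GB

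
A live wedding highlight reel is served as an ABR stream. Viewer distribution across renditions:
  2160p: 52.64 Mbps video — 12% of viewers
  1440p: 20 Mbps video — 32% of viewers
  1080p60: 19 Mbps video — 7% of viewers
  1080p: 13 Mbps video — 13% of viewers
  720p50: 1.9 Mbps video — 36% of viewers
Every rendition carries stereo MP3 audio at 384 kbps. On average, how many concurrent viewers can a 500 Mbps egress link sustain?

Audio: 384 kbps = 0.384 Mbps.
Average per-viewer bitrate: 0.12×53.024 + 0.32×20.384 + 0.07×19.384 + 0.13×13.384 + 0.36×2.284 = 16.805 Mbps.
500 Mbps = 500.0 Mbps; 500.0 / 16.805 = 29.75 → 29.

29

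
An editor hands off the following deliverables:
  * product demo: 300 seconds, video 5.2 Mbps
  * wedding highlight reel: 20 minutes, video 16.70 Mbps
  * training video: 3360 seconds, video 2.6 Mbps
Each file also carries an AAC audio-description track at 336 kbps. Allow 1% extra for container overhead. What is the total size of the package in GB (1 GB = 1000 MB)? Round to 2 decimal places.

Audio: 336 kbps = 0.336 Mbps.
product demo: 5.536 Mbps × 300 s × 1.01 = 1677.4 Mb
wedding highlight reel: 17.036 Mbps × 1200 s × 1.01 = 20647.6 Mb
training video: 2.936 Mbps × 3360 s × 1.01 = 9963.6 Mb
Total: 32288.6 Mb = 4036.1 MB.
= 4.036 GB.

4.04 GB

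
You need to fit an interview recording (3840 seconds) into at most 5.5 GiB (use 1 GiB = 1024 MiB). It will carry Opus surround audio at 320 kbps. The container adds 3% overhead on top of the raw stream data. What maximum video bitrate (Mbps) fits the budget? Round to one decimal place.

Budget: 5.5 GiB = 47244.6 Mb.
Stream payload after overhead: 47244.6 / 1.03 = 45868.6 Mb.
Total bitrate budget: 45868.6 Mb / 3840 s = 11.945 Mbps.
Audio: 320 kbps = 0.320 Mbps.
Video: 11.945 − 0.320 = 11.625 Mbps.

11.6 Mbps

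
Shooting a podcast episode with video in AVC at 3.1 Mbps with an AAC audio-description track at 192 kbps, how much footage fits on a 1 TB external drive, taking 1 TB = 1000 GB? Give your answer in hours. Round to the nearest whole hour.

Audio: 192 kbps = 0.192 Mbps.
Total bitrate: 3.1 + 0.192 = 3.292 Mbps.
Capacity: 1 TB = 8,000,000 Mb.
Recording time: 8,000,000 / 3.292 = 2,430,134 s ≈ 675 hours.

675 hours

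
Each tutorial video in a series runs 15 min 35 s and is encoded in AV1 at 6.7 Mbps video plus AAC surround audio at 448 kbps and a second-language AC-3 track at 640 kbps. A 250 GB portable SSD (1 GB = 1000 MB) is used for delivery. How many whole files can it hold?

274

15 min 35 s = 935 s
Audio total: 448 + 640 = 1088 kbps = 1.088 Mbps.
Total bitrate: 7.788 Mbps.
Per item: 7.788 Mbps × 935 s = 7,282 Mb = 910.2 MB.
Capacity: 250 GB = 2,000,000 Mb; 274.66 items → 274 complete.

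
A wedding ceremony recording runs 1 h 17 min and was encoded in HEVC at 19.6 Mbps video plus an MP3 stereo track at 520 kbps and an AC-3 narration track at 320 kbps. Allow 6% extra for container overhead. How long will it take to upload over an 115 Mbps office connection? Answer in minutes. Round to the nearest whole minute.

1 h 17 min = 77 min = 4620 s
Audio total: 520 + 320 = 840 kbps = 0.840 Mbps.
Total bitrate: 20.440 Mbps.
File: 20.440 Mbps × 4620 s = 94432.8 Mb.
With 6% container overhead: ×1.06. → 100098.8 Mb.
At 115 Mbps: 100098.8 / 115 = 870.4 s ≈ 14.5 minutes.

15 minutes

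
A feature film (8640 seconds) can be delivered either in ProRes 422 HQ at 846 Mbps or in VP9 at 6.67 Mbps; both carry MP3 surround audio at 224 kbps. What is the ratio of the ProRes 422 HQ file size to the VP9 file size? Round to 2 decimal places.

Audio: 224 kbps = 0.224 Mbps.
ProRes 422 HQ: 846.224 Mbps × 8640 s = 7311375.4 Mb = 913.922 GB.
VP9: 6.894 Mbps × 8640 s = 59564.2 Mb = 7.446 GB.
Ratio: 913.922 / 7.446 = 122.748.

122.75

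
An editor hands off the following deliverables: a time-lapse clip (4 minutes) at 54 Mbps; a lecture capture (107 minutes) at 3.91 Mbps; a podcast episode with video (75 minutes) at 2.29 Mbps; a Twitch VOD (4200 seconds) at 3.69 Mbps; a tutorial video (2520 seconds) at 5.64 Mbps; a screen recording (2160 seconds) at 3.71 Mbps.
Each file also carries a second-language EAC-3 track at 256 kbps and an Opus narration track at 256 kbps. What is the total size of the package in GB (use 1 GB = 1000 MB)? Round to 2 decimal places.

Audio total: 256 + 256 = 512 kbps = 0.512 Mbps.
time-lapse clip: 54.512 Mbps × 240 s = 13082.9 Mb
lecture capture: 4.422 Mbps × 6420 s = 28389.2 Mb
podcast episode with video: 2.802 Mbps × 4500 s = 12609.0 Mb
Twitch VOD: 4.202 Mbps × 4200 s = 17648.4 Mb
tutorial video: 6.152 Mbps × 2520 s = 15503.0 Mb
screen recording: 4.222 Mbps × 2160 s = 9119.5 Mb
Total: 96352.1 Mb = 12044.0 MB.
= 12.04 GB.

12.04 GB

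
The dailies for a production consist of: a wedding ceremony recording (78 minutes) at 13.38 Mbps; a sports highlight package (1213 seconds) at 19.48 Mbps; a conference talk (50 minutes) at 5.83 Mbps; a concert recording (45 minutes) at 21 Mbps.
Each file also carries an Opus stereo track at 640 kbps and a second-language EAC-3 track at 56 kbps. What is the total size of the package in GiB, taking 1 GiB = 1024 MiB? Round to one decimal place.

19.6 GiB

Audio total: 640 + 56 = 696 kbps = 0.696 Mbps.
wedding ceremony recording: 14.076 Mbps × 4680 s = 65875.7 Mb
sports highlight package: 20.176 Mbps × 1213 s = 24473.5 Mb
conference talk: 6.526 Mbps × 3000 s = 19578.0 Mb
concert recording: 21.696 Mbps × 2700 s = 58579.2 Mb
Total: 168506.4 Mb = 21063.3 MB.
= 19.62 GiB.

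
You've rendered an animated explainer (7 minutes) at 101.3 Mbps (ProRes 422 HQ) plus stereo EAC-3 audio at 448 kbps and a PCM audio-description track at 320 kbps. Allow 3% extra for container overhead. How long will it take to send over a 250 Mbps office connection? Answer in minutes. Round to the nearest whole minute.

7 min = 420 s
Audio total: 448 + 320 = 768 kbps = 0.768 Mbps.
Total bitrate: 102.068 Mbps.
File: 102.068 Mbps × 420 s = 42868.6 Mb.
With 3% container overhead: ×1.03. → 44154.6 Mb.
At 250 Mbps: 44154.6 / 250 = 176.6 s ≈ 2.94 minutes.

3 minutes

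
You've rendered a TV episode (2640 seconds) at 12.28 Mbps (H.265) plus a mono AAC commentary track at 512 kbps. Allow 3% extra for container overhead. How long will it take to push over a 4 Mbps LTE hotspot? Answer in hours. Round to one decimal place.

2.4 hours

Audio: 512 kbps = 0.512 Mbps.
Total bitrate: 12.792 Mbps.
File: 12.792 Mbps × 2640 s = 33770.9 Mb.
With 3% container overhead: ×1.03. → 34784.0 Mb.
At 4 Mbps: 34784.0 / 4 = 8696.0 s ≈ 2.42 hours.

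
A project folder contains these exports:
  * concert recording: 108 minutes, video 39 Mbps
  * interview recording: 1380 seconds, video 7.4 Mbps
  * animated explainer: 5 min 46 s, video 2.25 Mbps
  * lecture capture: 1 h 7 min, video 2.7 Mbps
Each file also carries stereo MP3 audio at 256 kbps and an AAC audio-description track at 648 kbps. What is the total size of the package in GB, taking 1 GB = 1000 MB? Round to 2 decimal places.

Audio total: 256 + 648 = 904 kbps = 0.904 Mbps.
concert recording: 39.904 Mbps × 6480 s = 258577.9 Mb
interview recording: 8.304 Mbps × 1380 s = 11459.5 Mb
animated explainer: 3.154 Mbps × 346 s = 1091.3 Mb
lecture capture: 3.604 Mbps × 4020 s = 14488.1 Mb
Total: 285616.8 Mb = 35702.1 MB.
= 35.70 GB.

35.70 GB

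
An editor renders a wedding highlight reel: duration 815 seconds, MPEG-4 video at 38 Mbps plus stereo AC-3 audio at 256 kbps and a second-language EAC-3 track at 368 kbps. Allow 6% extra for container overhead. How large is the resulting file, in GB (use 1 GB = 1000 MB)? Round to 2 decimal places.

4.17 GB

Audio total: 256 + 368 = 624 kbps = 0.624 Mbps.
Total bitrate: 38 + 0.624 = 38.624 Mbps.
Stream data: 38.624 Mbps × 815 s = 31478.6 Mb.
With 6% container overhead: ×1.06.
33,367 Mb ÷ 8 = 4,171 MB → 4.171 GB.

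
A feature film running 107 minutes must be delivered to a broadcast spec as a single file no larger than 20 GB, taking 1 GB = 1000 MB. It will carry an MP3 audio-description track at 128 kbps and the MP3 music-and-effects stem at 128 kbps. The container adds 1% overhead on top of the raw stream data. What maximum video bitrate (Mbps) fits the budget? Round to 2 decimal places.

Budget: 20 GB = 160000.0 Mb.
Stream payload after overhead: 160000.0 / 1.01 = 158415.8 Mb.
107 min = 6420 s
Total bitrate budget: 158415.8 Mb / 6420 s = 24.675 Mbps.
Audio total: 128 + 128 = 256 kbps = 0.256 Mbps.
Video: 24.675 − 0.256 = 24.419 Mbps.

24.42 Mbps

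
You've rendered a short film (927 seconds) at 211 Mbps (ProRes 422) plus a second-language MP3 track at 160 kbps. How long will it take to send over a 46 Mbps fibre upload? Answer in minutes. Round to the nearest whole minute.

71 minutes

Audio: 160 kbps = 0.160 Mbps.
Total bitrate: 211.160 Mbps.
File: 211.160 Mbps × 927 s = 195745.3 Mb.
At 46 Mbps: 195745.3 / 46 = 4255.3 s ≈ 70.9 minutes.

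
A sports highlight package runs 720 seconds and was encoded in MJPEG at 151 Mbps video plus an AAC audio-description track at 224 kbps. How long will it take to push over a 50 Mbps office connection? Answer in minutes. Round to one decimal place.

Audio: 224 kbps = 0.224 Mbps.
Total bitrate: 151.224 Mbps.
File: 151.224 Mbps × 720 s = 108881.3 Mb.
At 50 Mbps: 108881.3 / 50 = 2177.6 s ≈ 36.3 minutes.

36.3 minutes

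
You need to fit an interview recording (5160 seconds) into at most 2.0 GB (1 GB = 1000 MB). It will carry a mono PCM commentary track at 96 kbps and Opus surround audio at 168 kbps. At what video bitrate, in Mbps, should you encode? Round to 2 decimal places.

2.84 Mbps

Budget: 2.0 GB = 16000.0 Mb.
Total bitrate budget: 16000.0 Mb / 5160 s = 3.101 Mbps.
Audio total: 96 + 168 = 264 kbps = 0.264 Mbps.
Video: 3.101 − 0.264 = 2.837 Mbps.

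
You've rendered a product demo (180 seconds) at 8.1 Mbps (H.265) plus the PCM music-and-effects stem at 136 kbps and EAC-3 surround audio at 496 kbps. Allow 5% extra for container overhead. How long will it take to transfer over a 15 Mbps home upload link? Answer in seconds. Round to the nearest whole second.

Audio total: 136 + 496 = 632 kbps = 0.632 Mbps.
Total bitrate: 8.732 Mbps.
File: 8.732 Mbps × 180 s = 1571.8 Mb.
With 5% container overhead: ×1.05. → 1650.3 Mb.
At 15 Mbps: 1650.3 / 15 = 110.0 s ≈ 110 seconds.

110 seconds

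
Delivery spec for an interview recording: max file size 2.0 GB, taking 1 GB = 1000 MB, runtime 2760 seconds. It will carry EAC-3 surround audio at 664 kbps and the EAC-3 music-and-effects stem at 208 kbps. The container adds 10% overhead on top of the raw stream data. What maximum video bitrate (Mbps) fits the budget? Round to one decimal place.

Budget: 2.0 GB = 16000.0 Mb.
Stream payload after overhead: 16000.0 / 1.10 = 14545.5 Mb.
Total bitrate budget: 14545.5 Mb / 2760 s = 5.270 Mbps.
Audio total: 664 + 208 = 872 kbps = 0.872 Mbps.
Video: 5.270 − 0.872 = 4.398 Mbps.

4.4 Mbps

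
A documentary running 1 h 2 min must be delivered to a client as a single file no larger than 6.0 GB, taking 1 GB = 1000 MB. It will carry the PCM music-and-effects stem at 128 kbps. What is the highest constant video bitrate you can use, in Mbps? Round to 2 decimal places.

Budget: 6.0 GB = 48000.0 Mb.
1 h 2 min = 62 min = 3720 s
Total bitrate budget: 48000.0 Mb / 3720 s = 12.903 Mbps.
Audio: 128 kbps = 0.128 Mbps.
Video: 12.903 − 0.128 = 12.775 Mbps.

12.78 Mbps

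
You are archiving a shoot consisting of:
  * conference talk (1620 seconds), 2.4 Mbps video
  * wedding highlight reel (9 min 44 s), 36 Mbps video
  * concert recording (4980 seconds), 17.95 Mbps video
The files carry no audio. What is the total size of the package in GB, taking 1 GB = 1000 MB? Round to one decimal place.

conference talk: 2.400 Mbps × 1620 s = 3888.0 Mb
wedding highlight reel: 36.000 Mbps × 584 s = 21024.0 Mb
concert recording: 17.950 Mbps × 4980 s = 89391.0 Mb
Total: 114303.0 Mb = 14287.9 MB.
= 14.29 GB.

14.3 GB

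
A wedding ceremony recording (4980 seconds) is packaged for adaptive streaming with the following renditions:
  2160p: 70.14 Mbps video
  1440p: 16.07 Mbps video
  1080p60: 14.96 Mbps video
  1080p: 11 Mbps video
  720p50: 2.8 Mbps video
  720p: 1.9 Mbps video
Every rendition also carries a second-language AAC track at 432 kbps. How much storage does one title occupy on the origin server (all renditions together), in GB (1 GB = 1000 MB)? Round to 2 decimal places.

Audio: 432 kbps = 0.432 Mbps.
Sum of rendition bitrates: (70.14+0.432) + (16.07+0.432) + (14.96+0.432) + (11+0.432) + (2.8+0.432) + (1.9+0.432) = 119.462 Mbps.
× 4980 s = 594,921 Mb = 74,365 MB = 74.37 GB.

74.37 GB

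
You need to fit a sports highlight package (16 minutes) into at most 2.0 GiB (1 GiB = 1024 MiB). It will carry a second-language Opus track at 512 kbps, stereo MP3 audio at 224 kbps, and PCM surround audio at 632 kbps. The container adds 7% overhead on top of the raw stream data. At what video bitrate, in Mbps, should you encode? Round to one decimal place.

15.4 Mbps

Budget: 2.0 GiB = 17179.9 Mb.
Stream payload after overhead: 17179.9 / 1.07 = 16056.0 Mb.
16 min = 960 s
Total bitrate budget: 16056.0 Mb / 960 s = 16.725 Mbps.
Audio total: 512 + 224 + 632 = 1368 kbps = 1.368 Mbps.
Video: 16.725 − 1.368 = 15.357 Mbps.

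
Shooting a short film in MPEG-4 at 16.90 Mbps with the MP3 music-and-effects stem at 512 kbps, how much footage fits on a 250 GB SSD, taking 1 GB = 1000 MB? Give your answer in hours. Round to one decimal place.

Audio: 512 kbps = 0.512 Mbps.
Total bitrate: 16.90 + 0.512 = 17.412 Mbps.
Capacity: 250 GB = 2,000,000 Mb.
Recording time: 2,000,000 / 17.412 = 114,863 s ≈ 31.9 hours.

31.9 hours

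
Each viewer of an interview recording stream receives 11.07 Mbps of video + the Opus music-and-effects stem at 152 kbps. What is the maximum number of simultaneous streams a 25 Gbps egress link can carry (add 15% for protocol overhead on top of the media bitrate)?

Audio: 152 kbps = 0.152 Mbps.
Per-viewer media rate: 11.222 Mbps.
On the wire with 15% overhead: 12.905 Mbps.
25 Gbps = 25,000 Mbps; 25,000 / 12.905 = 1937.19 → 1937 viewers.

1937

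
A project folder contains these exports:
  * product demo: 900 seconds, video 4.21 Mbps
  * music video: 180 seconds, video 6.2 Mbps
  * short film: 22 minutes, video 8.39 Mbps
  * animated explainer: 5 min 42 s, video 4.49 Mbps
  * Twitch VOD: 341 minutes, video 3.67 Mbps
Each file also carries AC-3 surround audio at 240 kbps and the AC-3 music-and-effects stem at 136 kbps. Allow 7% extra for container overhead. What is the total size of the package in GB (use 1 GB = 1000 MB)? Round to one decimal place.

13.6 GB

Audio total: 240 + 136 = 376 kbps = 0.376 Mbps.
product demo: 4.586 Mbps × 900 s × 1.07 = 4416.3 Mb
music video: 6.576 Mbps × 180 s × 1.07 = 1266.5 Mb
short film: 8.766 Mbps × 1320 s × 1.07 = 12381.1 Mb
animated explainer: 4.866 Mbps × 342 s × 1.07 = 1780.7 Mb
Twitch VOD: 4.046 Mbps × 20460 s × 1.07 = 88575.8 Mb
Total: 108420.5 Mb = 13552.6 MB.
= 13.55 GB.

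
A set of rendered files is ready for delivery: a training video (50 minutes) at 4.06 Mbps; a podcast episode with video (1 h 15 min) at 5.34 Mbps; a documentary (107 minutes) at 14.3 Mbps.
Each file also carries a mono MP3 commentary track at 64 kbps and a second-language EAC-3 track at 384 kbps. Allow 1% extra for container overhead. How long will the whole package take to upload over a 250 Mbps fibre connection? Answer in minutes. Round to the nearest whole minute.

9 minutes

Audio total: 64 + 384 = 448 kbps = 0.448 Mbps.
training video: 4.508 Mbps × 3000 s × 1.01 = 13659.2 Mb
podcast episode with video: 5.788 Mbps × 4500 s × 1.01 = 26306.5 Mb
documentary: 14.748 Mbps × 6420 s × 1.01 = 95629.0 Mb
Total: 135594.7 Mb = 16949.3 MB.
At 250 Mbps: 135594.7 / 250 = 542 s ≈ 9.04 minutes.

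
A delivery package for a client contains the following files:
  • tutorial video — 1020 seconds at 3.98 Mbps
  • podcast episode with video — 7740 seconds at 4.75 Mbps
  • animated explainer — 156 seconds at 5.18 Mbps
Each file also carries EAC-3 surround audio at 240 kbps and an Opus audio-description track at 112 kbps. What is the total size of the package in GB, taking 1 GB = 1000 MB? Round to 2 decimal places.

Audio total: 240 + 112 = 352 kbps = 0.352 Mbps.
tutorial video: 4.332 Mbps × 1020 s = 4418.6 Mb
podcast episode with video: 5.102 Mbps × 7740 s = 39489.5 Mb
animated explainer: 5.532 Mbps × 156 s = 863.0 Mb
Total: 44771.1 Mb = 5596.4 MB.
= 5.596 GB.

5.60 GB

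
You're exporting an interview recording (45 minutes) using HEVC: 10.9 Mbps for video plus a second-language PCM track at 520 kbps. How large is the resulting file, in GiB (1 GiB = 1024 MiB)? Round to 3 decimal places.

3.590 GiB

45 min = 2700 s
Audio: 520 kbps = 0.520 Mbps.
Total bitrate: 10.9 + 0.520 = 11.420 Mbps.
Stream data: 11.420 Mbps × 2700 s = 30834.0 Mb.
30,834 Mb = 3,854,250,000 bytes ÷ 1,073,741,824 = 3.590 GiB.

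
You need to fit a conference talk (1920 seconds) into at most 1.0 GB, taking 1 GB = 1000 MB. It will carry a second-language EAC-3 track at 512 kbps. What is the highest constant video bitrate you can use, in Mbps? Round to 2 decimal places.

Budget: 1.0 GB = 8000.0 Mb.
Total bitrate budget: 8000.0 Mb / 1920 s = 4.167 Mbps.
Audio: 512 kbps = 0.512 Mbps.
Video: 4.167 − 0.512 = 3.655 Mbps.

3.65 Mbps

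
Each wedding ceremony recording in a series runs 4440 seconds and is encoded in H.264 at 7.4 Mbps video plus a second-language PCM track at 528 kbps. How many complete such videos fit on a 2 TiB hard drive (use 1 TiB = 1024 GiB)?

Audio: 528 kbps = 0.528 Mbps.
Total bitrate: 7.928 Mbps.
Per item: 7.928 Mbps × 4440 s = 35,200 Mb = 4,400 MB.
Capacity: 2 TiB = 17,592,186 Mb; 499.77 items → 499 complete.

499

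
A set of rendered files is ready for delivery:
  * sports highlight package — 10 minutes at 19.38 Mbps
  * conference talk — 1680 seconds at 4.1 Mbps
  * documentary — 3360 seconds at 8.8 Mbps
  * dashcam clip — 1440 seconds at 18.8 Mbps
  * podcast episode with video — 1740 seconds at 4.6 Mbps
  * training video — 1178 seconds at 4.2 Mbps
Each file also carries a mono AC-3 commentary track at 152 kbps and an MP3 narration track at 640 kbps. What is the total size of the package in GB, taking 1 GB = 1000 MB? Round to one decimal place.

12.0 GB

Audio total: 152 + 640 = 792 kbps = 0.792 Mbps.
sports highlight package: 20.172 Mbps × 600 s = 12103.2 Mb
conference talk: 4.892 Mbps × 1680 s = 8218.6 Mb
documentary: 9.592 Mbps × 3360 s = 32229.1 Mb
dashcam clip: 19.592 Mbps × 1440 s = 28212.5 Mb
podcast episode with video: 5.392 Mbps × 1740 s = 9382.1 Mb
training video: 4.992 Mbps × 1178 s = 5880.6 Mb
Total: 96026.0 Mb = 12003.3 MB.
= 12.00 GB.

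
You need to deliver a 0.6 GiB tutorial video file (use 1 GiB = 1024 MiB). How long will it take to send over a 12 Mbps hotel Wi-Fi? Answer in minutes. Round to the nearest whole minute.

7 minutes

File: 0.6 GiB = 5154.0 Mb.
At 12 Mbps: 5154.0 / 12 = 429.5 s ≈ 7.16 minutes.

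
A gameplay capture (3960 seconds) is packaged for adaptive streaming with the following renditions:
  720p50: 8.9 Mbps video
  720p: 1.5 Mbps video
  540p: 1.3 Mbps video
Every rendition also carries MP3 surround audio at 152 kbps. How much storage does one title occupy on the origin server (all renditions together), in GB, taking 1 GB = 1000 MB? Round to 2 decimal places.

6.02 GB

Audio: 152 kbps = 0.152 Mbps.
Sum of rendition bitrates: (8.9+0.152) + (1.5+0.152) + (1.3+0.152) = 12.156 Mbps.
× 3960 s = 48,138 Mb = 6,017 MB = 6.017 GB.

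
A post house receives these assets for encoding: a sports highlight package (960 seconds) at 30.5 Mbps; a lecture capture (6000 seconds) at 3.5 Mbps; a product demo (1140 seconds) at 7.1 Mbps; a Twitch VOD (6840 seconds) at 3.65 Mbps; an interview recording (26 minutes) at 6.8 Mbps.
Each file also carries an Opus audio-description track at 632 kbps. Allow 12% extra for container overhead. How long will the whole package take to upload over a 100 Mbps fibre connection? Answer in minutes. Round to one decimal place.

Audio: 632 kbps = 0.632 Mbps.
sports highlight package: 31.132 Mbps × 960 s × 1.12 = 33473.1 Mb
lecture capture: 4.132 Mbps × 6000 s × 1.12 = 27767.0 Mb
product demo: 7.732 Mbps × 1140 s × 1.12 = 9872.2 Mb
Twitch VOD: 4.282 Mbps × 6840 s × 1.12 = 32803.5 Mb
interview recording: 7.432 Mbps × 1560 s × 1.12 = 12985.2 Mb
Total: 116901.1 Mb = 14612.6 MB.
At 100 Mbps: 116901.1 / 100 = 1169 s ≈ 19.5 minutes.

19.5 minutes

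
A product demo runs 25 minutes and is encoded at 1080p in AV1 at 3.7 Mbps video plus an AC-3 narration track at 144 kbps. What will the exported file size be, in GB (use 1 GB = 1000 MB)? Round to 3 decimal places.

0.721 GB

25 min = 1500 s
Audio: 144 kbps = 0.144 Mbps.
Total bitrate: 3.7 + 0.144 = 3.844 Mbps.
Stream data: 3.844 Mbps × 1500 s = 5766.0 Mb.
5,766 Mb ÷ 8 = 720.8 MB → 0.7208 GB.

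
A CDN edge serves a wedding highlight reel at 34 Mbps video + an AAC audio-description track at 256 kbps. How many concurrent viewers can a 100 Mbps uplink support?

Audio: 256 kbps = 0.256 Mbps.
Per-viewer media rate: 34.256 Mbps.
100 Mbps = 100.0 Mbps; 100.0 / 34.256 = 2.92 → 2 viewers.

2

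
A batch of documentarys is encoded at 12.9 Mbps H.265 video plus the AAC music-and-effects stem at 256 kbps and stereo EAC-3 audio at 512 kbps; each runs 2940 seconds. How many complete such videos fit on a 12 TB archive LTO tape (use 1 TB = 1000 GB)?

2389

Audio total: 256 + 512 = 768 kbps = 0.768 Mbps.
Total bitrate: 13.668 Mbps.
Per item: 13.668 Mbps × 2940 s = 40,184 Mb = 5,023 MB.
Capacity: 12 TB = 96,000,000 Mb; 2389.02 items → 2389 complete.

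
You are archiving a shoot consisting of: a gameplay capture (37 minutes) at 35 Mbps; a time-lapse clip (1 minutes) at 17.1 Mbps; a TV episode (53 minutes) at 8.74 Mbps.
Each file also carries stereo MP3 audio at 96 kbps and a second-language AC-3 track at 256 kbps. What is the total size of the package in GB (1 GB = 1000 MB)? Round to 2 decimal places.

13.56 GB

Audio total: 96 + 256 = 352 kbps = 0.352 Mbps.
gameplay capture: 35.352 Mbps × 2220 s = 78481.4 Mb
time-lapse clip: 17.452 Mbps × 60 s = 1047.1 Mb
TV episode: 9.092 Mbps × 3180 s = 28912.6 Mb
Total: 108441.1 Mb = 13555.1 MB.
= 13.56 GB.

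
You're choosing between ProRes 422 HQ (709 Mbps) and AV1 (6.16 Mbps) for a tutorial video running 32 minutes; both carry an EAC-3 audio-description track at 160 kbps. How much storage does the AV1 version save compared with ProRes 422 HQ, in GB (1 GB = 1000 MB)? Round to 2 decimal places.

32 min = 1920 s
Audio: 160 kbps = 0.160 Mbps.
ProRes 422 HQ: 709.160 Mbps × 1920 s = 1361587.2 Mb = 170.198 GB.
AV1: 6.320 Mbps × 1920 s = 12134.4 Mb = 1.517 GB.
Saving: 170.198 − 1.517 = 168.682 GB.

168.68 GB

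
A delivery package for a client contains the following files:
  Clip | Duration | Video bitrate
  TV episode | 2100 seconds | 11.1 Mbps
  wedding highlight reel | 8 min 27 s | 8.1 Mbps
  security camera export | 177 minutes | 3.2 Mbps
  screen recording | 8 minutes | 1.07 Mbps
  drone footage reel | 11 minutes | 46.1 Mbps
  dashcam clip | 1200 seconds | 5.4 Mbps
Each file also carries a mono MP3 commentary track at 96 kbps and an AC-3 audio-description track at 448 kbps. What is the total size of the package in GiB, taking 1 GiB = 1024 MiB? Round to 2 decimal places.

12.49 GiB

Audio total: 96 + 448 = 544 kbps = 0.544 Mbps.
TV episode: 11.644 Mbps × 2100 s = 24452.4 Mb
wedding highlight reel: 8.644 Mbps × 507 s = 4382.5 Mb
security camera export: 3.744 Mbps × 10620 s = 39761.3 Mb
screen recording: 1.614 Mbps × 480 s = 774.7 Mb
drone footage reel: 46.644 Mbps × 660 s = 30785.0 Mb
dashcam clip: 5.944 Mbps × 1200 s = 7132.8 Mb
Total: 107288.7 Mb = 13411.1 MB.
= 12.49 GiB.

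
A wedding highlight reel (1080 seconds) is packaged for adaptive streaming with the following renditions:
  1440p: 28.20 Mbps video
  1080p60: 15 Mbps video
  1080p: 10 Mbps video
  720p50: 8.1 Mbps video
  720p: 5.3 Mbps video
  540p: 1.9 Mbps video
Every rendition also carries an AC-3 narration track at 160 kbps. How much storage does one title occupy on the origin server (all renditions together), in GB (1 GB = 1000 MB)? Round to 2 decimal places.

Audio: 160 kbps = 0.160 Mbps.
Sum of rendition bitrates: (28.20+0.160) + (15+0.160) + (10+0.160) + (8.1+0.160) + (5.3+0.160) + (1.9+0.160) = 69.460 Mbps.
× 1080 s = 75,017 Mb = 9,377 MB = 9.377 GB.

9.38 GB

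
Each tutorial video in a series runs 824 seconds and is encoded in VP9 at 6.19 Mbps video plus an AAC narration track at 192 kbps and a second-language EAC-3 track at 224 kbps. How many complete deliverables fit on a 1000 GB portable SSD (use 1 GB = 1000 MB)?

Audio total: 192 + 224 = 416 kbps = 0.416 Mbps.
Total bitrate: 6.606 Mbps.
Per item: 6.606 Mbps × 824 s = 5,443 Mb = 680.4 MB.
Capacity: 1000 GB = 8,000,000 Mb; 1469.68 items → 1469 complete.

1469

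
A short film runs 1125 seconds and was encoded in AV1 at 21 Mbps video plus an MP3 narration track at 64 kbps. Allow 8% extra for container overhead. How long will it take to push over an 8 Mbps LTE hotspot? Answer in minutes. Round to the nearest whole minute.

53 minutes

Audio: 64 kbps = 0.064 Mbps.
Total bitrate: 21.064 Mbps.
File: 21.064 Mbps × 1125 s = 23697.0 Mb.
With 8% container overhead: ×1.08. → 25592.8 Mb.
At 8 Mbps: 25592.8 / 8 = 3199.1 s ≈ 53.3 minutes.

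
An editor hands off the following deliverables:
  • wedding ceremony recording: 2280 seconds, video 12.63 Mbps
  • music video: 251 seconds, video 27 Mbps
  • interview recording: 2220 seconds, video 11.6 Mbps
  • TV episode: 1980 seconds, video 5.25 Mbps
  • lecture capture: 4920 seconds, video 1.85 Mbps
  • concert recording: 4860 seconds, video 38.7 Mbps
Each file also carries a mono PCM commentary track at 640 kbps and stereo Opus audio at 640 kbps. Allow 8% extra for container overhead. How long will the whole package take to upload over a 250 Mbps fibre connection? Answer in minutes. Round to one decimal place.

Audio total: 640 + 640 = 1280 kbps = 1.280 Mbps.
wedding ceremony recording: 13.910 Mbps × 2280 s × 1.08 = 34252.0 Mb
music video: 28.280 Mbps × 251 s × 1.08 = 7666.1 Mb
interview recording: 12.880 Mbps × 2220 s × 1.08 = 30881.1 Mb
TV episode: 6.530 Mbps × 1980 s × 1.08 = 13963.8 Mb
lecture capture: 3.130 Mbps × 4920 s × 1.08 = 16631.6 Mb
concert recording: 39.980 Mbps × 4860 s × 1.08 = 209847.0 Mb
Total: 313241.6 Mb = 39155.2 MB.
At 250 Mbps: 313241.6 / 250 = 1253 s ≈ 20.9 minutes.

20.9 minutes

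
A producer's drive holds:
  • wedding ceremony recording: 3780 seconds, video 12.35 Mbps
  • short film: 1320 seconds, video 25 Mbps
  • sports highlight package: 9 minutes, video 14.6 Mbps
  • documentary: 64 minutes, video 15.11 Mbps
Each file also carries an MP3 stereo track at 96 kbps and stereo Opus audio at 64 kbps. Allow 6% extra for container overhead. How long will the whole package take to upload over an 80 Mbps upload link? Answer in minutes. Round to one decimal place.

Audio total: 96 + 64 = 160 kbps = 0.160 Mbps.
wedding ceremony recording: 12.510 Mbps × 3780 s × 1.06 = 50125.1 Mb
short film: 25.160 Mbps × 1320 s × 1.06 = 35203.9 Mb
sports highlight package: 14.760 Mbps × 540 s × 1.06 = 8448.6 Mb
documentary: 15.270 Mbps × 3840 s × 1.06 = 62155.0 Mb
Total: 155932.6 Mb = 19491.6 MB.
At 80 Mbps: 155932.6 / 80 = 1949 s ≈ 32.5 minutes.

32.5 minutes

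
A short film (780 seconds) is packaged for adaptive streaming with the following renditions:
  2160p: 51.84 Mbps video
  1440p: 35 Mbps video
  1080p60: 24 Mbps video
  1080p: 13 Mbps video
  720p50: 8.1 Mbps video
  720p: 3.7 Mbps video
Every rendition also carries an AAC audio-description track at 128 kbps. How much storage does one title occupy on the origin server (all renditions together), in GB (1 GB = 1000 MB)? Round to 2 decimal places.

Audio: 128 kbps = 0.128 Mbps.
Sum of rendition bitrates: (51.84+0.128) + (35+0.128) + (24+0.128) + (13+0.128) + (8.1+0.128) + (3.7+0.128) = 136.408 Mbps.
× 780 s = 106,398 Mb = 13,300 MB = 13.30 GB.

13.30 GB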